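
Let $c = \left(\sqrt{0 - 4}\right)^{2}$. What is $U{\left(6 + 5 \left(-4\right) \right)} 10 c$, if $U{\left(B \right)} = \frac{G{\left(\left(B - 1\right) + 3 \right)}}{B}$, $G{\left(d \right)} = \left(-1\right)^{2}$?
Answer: $\frac{20}{7} \approx 2.8571$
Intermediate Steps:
$c = -4$ ($c = \left(\sqrt{-4}\right)^{2} = \left(2 i\right)^{2} = -4$)
$G{\left(d \right)} = 1$
$U{\left(B \right)} = \frac{1}{B}$ ($U{\left(B \right)} = 1 \frac{1}{B} = \frac{1}{B}$)
$U{\left(6 + 5 \left(-4\right) \right)} 10 c = \frac{1}{6 + 5 \left(-4\right)} 10 \left(-4\right) = \frac{1}{6 - 20} \cdot 10 \left(-4\right) = \frac{1}{-14} \cdot 10 \left(-4\right) = \left(- \frac{1}{14}\right) 10 \left(-4\right) = \left(- \frac{5}{7}\right) \left(-4\right) = \frac{20}{7}$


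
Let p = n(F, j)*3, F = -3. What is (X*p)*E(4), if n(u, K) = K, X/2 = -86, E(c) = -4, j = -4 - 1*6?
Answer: -20640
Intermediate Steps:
j = -10 (j = -4 - 6 = -10)
X = -172 (X = 2*(-86) = -172)
p = -30 (p = -10*3 = -30)
(X*p)*E(4) = -172*(-30)*(-4) = 5160*(-4) = -20640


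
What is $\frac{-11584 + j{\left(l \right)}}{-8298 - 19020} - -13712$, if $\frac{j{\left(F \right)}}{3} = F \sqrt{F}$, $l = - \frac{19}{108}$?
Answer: $\frac{187298000}{13659} + \frac{19 i \sqrt{57}}{17702064} \approx 13712.0 + 8.1034 \cdot 10^{-6} i$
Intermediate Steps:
$l = - \frac{19}{108}$ ($l = \left(-19\right) \frac{1}{108} = - \frac{19}{108} \approx -0.17593$)
$j{\left(F \right)} = 3 F^{\frac{3}{2}}$ ($j{\left(F \right)} = 3 F \sqrt{F} = 3 F^{\frac{3}{2}}$)
$\frac{-11584 + j{\left(l \right)}}{-8298 - 19020} - -13712 = \frac{-11584 + 3 \left(- \frac{19}{108}\right)^{\frac{3}{2}}}{-8298 - 19020} - -13712 = \frac{-11584 + 3 \left(- \frac{19 i \sqrt{57}}{1944}\right)}{-27318} + 13712 = \left(-11584 - \frac{19 i \sqrt{57}}{648}\right) \left(- \frac{1}{27318}\right) + 13712 = \left(\frac{5792}{13659} + \frac{19 i \sqrt{57}}{17702064}\right) + 13712 = \frac{187298000}{13659} + \frac{19 i \sqrt{57}}{17702064}$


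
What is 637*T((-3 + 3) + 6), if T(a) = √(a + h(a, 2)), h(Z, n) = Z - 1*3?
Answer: 1911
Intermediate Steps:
h(Z, n) = -3 + Z (h(Z, n) = Z - 3 = -3 + Z)
T(a) = √(-3 + 2*a) (T(a) = √(a + (-3 + a)) = √(-3 + 2*a))
637*T((-3 + 3) + 6) = 637*√(-3 + 2*((-3 + 3) + 6)) = 637*√(-3 + 2*(0 + 6)) = 637*√(-3 + 2*6) = 637*√(-3 + 12) = 637*√9 = 637*3 = 1911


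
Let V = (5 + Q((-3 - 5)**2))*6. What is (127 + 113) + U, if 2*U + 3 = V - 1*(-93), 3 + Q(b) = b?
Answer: 483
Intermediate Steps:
Q(b) = -3 + b
V = 396 (V = (5 + (-3 + (-3 - 5)**2))*6 = (5 + (-3 + (-8)**2))*6 = (5 + (-3 + 64))*6 = (5 + 61)*6 = 66*6 = 396)
U = 243 (U = -3/2 + (396 - 1*(-93))/2 = -3/2 + (396 + 93)/2 = -3/2 + (1/2)*489 = -3/2 + 489/2 = 243)
(127 + 113) + U = (127 + 113) + 243 = 240 + 243 = 483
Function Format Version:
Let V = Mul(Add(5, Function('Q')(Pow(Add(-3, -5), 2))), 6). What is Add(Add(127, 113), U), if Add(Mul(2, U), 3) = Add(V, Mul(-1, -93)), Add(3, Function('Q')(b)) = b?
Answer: 483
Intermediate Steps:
Function('Q')(b) = Add(-3, b)
V = 396 (V = Mul(Add(5, Add(-3, Pow(Add(-3, -5), 2))), 6) = Mul(Add(5, Add(-3, Pow(-8, 2))), 6) = Mul(Add(5, Add(-3, 64)), 6) = Mul(Add(5, 61), 6) = Mul(66, 6) = 396)
U = 243 (U = Add(Rational(-3, 2), Mul(Rational(1, 2), Add(396, Mul(-1, -93)))) = Add(Rational(-3, 2), Mul(Rational(1, 2), Add(396, 93))) = Add(Rational(-3, 2), Mul(Rational(1, 2), 489)) = Add(Rational(-3, 2), Rational(489, 2)) = 243)
Add(Add(127, 113), U) = Add(Add(127, 113), 243) = Add(240, 243) = 483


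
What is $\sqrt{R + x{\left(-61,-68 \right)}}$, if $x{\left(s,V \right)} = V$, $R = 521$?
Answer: $\sqrt{453} \approx 21.284$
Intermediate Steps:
$\sqrt{R + x{\left(-61,-68 \right)}} = \sqrt{521 - 68} = \sqrt{453}$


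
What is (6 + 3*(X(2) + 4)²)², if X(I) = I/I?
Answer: 6561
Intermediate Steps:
X(I) = 1
(6 + 3*(X(2) + 4)²)² = (6 + 3*(1 + 4)²)² = (6 + 3*5²)² = (6 + 3*25)² = (6 + 75)² = 81² = 6561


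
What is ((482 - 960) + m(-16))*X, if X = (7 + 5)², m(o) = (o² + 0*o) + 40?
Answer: -26208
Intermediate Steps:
m(o) = 40 + o² (m(o) = (o² + 0) + 40 = o² + 40 = 40 + o²)
X = 144 (X = 12² = 144)
((482 - 960) + m(-16))*X = ((482 - 960) + (40 + (-16)²))*144 = (-478 + (40 + 256))*144 = (-478 + 296)*144 = -182*144 = -26208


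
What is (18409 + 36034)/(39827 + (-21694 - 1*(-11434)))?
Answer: 54443/29567 ≈ 1.8413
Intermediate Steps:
(18409 + 36034)/(39827 + (-21694 - 1*(-11434))) = 54443/(39827 + (-21694 + 11434)) = 54443/(39827 - 10260) = 54443/29567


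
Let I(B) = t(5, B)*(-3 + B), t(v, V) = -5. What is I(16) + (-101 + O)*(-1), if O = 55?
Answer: -19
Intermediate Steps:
I(B) = 15 - 5*B (I(B) = -5*(-3 + B) = 15 - 5*B)
I(16) + (-101 + O)*(-1) = (15 - 5*16) + (-101 + 55)*(-1) = (15 - 80) - 46*(-1) = -65 + 46 = -19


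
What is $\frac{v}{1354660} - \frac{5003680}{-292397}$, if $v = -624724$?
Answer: $\frac{1648904431343}{99024630005} \approx 16.651$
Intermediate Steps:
$\frac{v}{1354660} - \frac{5003680}{-292397} = - \frac{624724}{1354660} - \frac{5003680}{-292397} = \left(-624724\right) \frac{1}{1354660} - - \frac{5003680}{292397} = - \frac{156181}{338665} + \frac{5003680}{292397} = \frac{1648904431343}{99024630005}$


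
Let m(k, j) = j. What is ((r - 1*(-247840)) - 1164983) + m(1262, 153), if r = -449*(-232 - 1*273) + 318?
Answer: -689927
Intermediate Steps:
r = 227063 (r = -449*(-232 - 273) + 318 = -449*(-505) + 318 = 226745 + 318 = 227063)
((r - 1*(-247840)) - 1164983) + m(1262, 153) = ((227063 - 1*(-247840)) - 1164983) + 153 = ((227063 + 247840) - 1164983) + 153 = (474903 - 1164983) + 153 = -690080 + 153 = -689927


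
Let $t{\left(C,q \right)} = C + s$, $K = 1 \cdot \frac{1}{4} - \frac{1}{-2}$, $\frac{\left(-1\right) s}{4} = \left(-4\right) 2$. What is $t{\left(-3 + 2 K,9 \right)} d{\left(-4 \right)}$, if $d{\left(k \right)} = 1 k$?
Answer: $-122$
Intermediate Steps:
$s = 32$ ($s = - 4 \left(\left(-4\right) 2\right) = \left(-4\right) \left(-8\right) = 32$)
$d{\left(k \right)} = k$
$K = \frac{3}{4}$ ($K = 1 \cdot \frac{1}{4} - - \frac{1}{2} = \frac{1}{4} + \frac{1}{2} = \frac{3}{4} \approx 0.75$)
$t{\left(C,q \right)} = 32 + C$ ($t{\left(C,q \right)} = C + 32 = 32 + C$)
$t{\left(-3 + 2 K,9 \right)} d{\left(-4 \right)} = \left(32 + \left(-3 + 2 \cdot \frac{3}{4}\right)\right) \left(-4\right) = \left(32 + \left(-3 + \frac{3}{2}\right)\right) \left(-4\right) = \left(32 - \frac{3}{2}\right) \left(-4\right) = \frac{61}{2} \left(-4\right) = -122$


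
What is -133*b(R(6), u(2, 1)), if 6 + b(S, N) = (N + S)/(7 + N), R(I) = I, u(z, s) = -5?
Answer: 1463/2 ≈ 731.50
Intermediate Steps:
b(S, N) = -6 + (N + S)/(7 + N)
-133*b(R(6), u(2, 1)) = -133*(-42 + 6 - 5*(-5))/(7 - 5) = -133*(-42 + 6 + 25)/2 = -133*(-11)/2 = -133*(-11/2) = 1463/2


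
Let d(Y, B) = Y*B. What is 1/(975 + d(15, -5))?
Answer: 1/900 ≈ 0.0011111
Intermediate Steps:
d(Y, B) = B*Y
1/(975 + d(15, -5)) = 1/(975 - 5*15) = 1/(975 - 75) = 1/900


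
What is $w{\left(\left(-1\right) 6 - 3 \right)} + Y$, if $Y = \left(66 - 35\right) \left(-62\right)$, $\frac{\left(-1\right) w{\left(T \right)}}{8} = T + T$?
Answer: $-1778$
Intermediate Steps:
$w{\left(T \right)} = - 16 T$ ($w{\left(T \right)} = - 8 \left(T + T\right) = - 8 \cdot 2 T = - 16 T$)
$Y = -1922$ ($Y = 31 \left(-62\right) = -1922$)
$w{\left(\left(-1\right) 6 - 3 \right)} + Y = - 16 \left(\left(-1\right) 6 - 3\right) - 1922 = - 16 \left(-6 - 3\right) - 1922 = \left(-16\right) \left(-9\right) - 1922 = 144 - 1922 = -1778$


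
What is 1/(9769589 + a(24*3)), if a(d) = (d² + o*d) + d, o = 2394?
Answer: 1/9947213 ≈ 1.0053e-7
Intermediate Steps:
a(d) = d² + 2395*d (a(d) = (d² + 2394*d) + d = d² + 2395*d)
1/(9769589 + a(24*3)) = 1/(9769589 + (24*3)*(2395 + 24*3)) = 1/(9769589 + 72*(2395 + 72)) = 1/(9769589 + 72*2467) = 1/(9769589 + 177624) = 1/9947213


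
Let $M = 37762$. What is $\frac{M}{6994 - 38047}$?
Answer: $- \frac{37762}{31053} \approx -1.216$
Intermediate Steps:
$\frac{M}{6994 - 38047} = \frac{37762}{6994 - 38047} = \frac{37762}{-31053} = 37762 \left(- \frac{1}{31053}\right) = - \frac{37762}{31053}$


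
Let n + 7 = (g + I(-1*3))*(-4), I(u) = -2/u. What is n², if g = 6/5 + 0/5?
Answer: 47089/225 ≈ 209.28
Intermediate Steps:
g = 6/5 (g = 6*(⅕) + 0*(⅕) = 6/5 + 0 = 6/5 ≈ 1.2000)
n = -217/15 (n = -7 + (6/5 - 2/((-1*3)))*(-4) = -7 + (6/5 - 2/(-3))*(-4) = -7 + (6/5 - 2*(-⅓))*(-4) = -7 + (6/5 + ⅔)*(-4) = -7 + (28/15)*(-4) = -7 - 112/15 = -217/15 ≈ -14.467)
n² = (-217/15)² = 47089/225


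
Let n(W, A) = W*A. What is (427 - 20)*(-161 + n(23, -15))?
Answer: -205942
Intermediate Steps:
n(W, A) = A*W
(427 - 20)*(-161 + n(23, -15)) = (427 - 20)*(-161 - 15*23) = 407*(-161 - 345) = 407*(-506) = -205942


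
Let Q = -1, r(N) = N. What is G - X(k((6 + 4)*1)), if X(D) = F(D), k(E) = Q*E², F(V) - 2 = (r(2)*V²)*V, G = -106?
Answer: 1999892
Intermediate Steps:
F(V) = 2 + 2*V³ (F(V) = 2 + (2*V²)*V = 2 + 2*V³)
k(E) = -E²
X(D) = 2 + 2*D³
G - X(k((6 + 4)*1)) = -106 - (2 + 2*(-((6 + 4)*1)²)³) = -106 - (2 + 2*(-(10*1)²)³) = -106 - (2 + 2*(-1*10²)³) = -106 - (2 + 2*(-1*100)³) = -106 - (2 + 2*(-100)³) = -106 - (2 + 2*(-1000000)) = -106 - (2 - 2000000) = -106 - 1*(-1999998) = -106 + 1999998 = 1999892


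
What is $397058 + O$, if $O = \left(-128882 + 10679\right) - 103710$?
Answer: $175145$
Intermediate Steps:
$O = -221913$ ($O = -118203 - 103710 = -221913$)
$397058 + O = 397058 - 221913 = 175145$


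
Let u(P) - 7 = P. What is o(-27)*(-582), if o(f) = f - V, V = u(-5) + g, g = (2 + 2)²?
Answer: 26190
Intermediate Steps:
u(P) = 7 + P
g = 16 (g = 4² = 16)
V = 18 (V = (7 - 5) + 16 = 2 + 16 = 18)
o(f) = -18 + f (o(f) = f - 1*18 = f - 18 = -18 + f)
o(-27)*(-582) = (-18 - 27)*(-582) = -45*(-582) = 26190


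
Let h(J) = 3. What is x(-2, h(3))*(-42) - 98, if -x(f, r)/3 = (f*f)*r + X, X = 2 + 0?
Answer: 1666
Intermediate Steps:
X = 2
x(f, r) = -6 - 3*r*f**2 (x(f, r) = -3*((f*f)*r + 2) = -3*(f**2*r + 2) = -3*(r*f**2 + 2) = -3*(2 + r*f**2) = -6 - 3*r*f**2)
x(-2, h(3))*(-42) - 98 = (-6 - 3*3*(-2)**2)*(-42) - 98 = (-6 - 3*3*4)*(-42) - 98 = (-6 - 36)*(-42) - 98 = -42*(-42) - 98 = 1764 - 98 = 1666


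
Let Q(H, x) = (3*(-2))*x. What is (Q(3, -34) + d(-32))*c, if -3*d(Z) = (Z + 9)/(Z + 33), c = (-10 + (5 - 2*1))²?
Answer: 31115/3 ≈ 10372.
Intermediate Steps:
Q(H, x) = -6*x
c = 49 (c = (-10 + (5 - 2))² = (-10 + 3)² = (-7)² = 49)
d(Z) = -(9 + Z)/(3*(33 + Z)) (d(Z) = -(Z + 9)/(3*(Z + 33)) = -(9 + Z)/(3*(33 + Z)))
(Q(3, -34) + d(-32))*c = (-6*(-34) + (-9 - 1*(-32))/(3*(33 - 32)))*49 = (204 + (⅓)*(-9 + 32)/1)*49 = (204 + (⅓)*1*23)*49 = (204 + 23/3)*49 = (635/3)*49 = 31115/3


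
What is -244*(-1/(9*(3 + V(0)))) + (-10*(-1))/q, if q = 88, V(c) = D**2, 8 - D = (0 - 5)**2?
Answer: 5969/28908 ≈ 0.20648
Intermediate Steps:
D = -17 (D = 8 - (0 - 5)**2 = 8 - 1*(-5)**2 = 8 - 1*25 = 8 - 25 = -17)
V(c) = 289 (V(c) = (-17)**2 = 289)
-244*(-1/(9*(3 + V(0)))) + (-10*(-1))/q = -244*(-1/(9*(3 + 289))) - 10*(-1)/88 = -244/(292*(-9)) + 10*(1/88) = -244/(-2628) + 5/44 = -244*(-1/2628) + 5/44 = 61/657 + 5/44 = 5969/28908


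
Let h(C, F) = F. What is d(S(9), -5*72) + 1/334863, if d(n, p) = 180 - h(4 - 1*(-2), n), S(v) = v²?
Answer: 33151438/334863 ≈ 99.000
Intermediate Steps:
d(n, p) = 180 - n
d(S(9), -5*72) + 1/334863 = (180 - 1*9²) + 1/334863 = (180 - 1*81) + 1/334863 = (180 - 81) + 1/334863 = 99 + 1/334863 = 33151438/334863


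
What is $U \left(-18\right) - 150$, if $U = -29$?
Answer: $372$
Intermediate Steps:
$U \left(-18\right) - 150 = \left(-29\right) \left(-18\right) - 150 = 522 - 150 = 372$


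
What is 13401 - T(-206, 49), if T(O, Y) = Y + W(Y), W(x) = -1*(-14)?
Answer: 13338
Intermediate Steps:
W(x) = 14
T(O, Y) = 14 + Y (T(O, Y) = Y + 14 = 14 + Y)
13401 - T(-206, 49) = 13401 - (14 + 49) = 13401 - 1*63 = 13401 - 63 = 13338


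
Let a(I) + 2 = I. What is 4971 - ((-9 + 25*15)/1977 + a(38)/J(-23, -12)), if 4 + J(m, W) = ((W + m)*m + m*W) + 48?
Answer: 409468239/82375 ≈ 4970.8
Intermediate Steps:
a(I) = -2 + I
J(m, W) = 44 + W*m + m*(W + m) (J(m, W) = -4 + (((W + m)*m + m*W) + 48) = -4 + ((m*(W + m) + W*m) + 48) = -4 + ((W*m + m*(W + m)) + 48) = -4 + (48 + W*m + m*(W + m)) = 44 + W*m + m*(W + m))
4971 - ((-9 + 25*15)/1977 + a(38)/J(-23, -12)) = 4971 - ((-9 + 25*15)/1977 + (-2 + 38)/(44 + (-23)² + 2*(-12)*(-23))) = 4971 - ((-9 + 375)*(1/1977) + 36/(44 + 529 + 552)) = 4971 - (366*(1/1977) + 36/1125) = 4971 - (122/659 + 36*(1/1125)) = 4971 - (122/659 + 4/125) = 4971 - 1*17886/82375 = 4971 - 17886/82375 = 409468239/82375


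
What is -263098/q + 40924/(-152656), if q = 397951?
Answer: -14112308753/15187401964 ≈ -0.92921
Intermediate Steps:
-263098/q + 40924/(-152656) = -263098/397951 + 40924/(-152656) = -263098*1/397951 + 40924*(-1/152656) = -263098/397951 - 10231/38164 = -14112308753/15187401964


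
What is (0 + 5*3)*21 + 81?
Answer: 396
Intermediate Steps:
(0 + 5*3)*21 + 81 = (0 + 15)*21 + 81 = 15*21 + 81 = 315 + 81 = 396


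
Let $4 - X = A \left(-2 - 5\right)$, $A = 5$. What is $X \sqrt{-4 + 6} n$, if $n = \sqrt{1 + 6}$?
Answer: $39 \sqrt{14} \approx 145.92$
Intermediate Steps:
$n = \sqrt{7} \approx 2.6458$
$X = 39$ ($X = 4 - 5 \left(-2 - 5\right) = 4 - 5 \left(-7\right) = 4 - -35 = 4 + 35 = 39$)
$X \sqrt{-4 + 6} n = 39 \sqrt{-4 + 6} \sqrt{7} = 39 \sqrt{2} \sqrt{7} = 39 \sqrt{14}$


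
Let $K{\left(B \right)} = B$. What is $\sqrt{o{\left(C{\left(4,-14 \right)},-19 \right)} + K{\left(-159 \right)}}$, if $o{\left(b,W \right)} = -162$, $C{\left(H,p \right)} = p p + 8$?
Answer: $i \sqrt{321} \approx 17.916 i$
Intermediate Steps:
$C{\left(H,p \right)} = 8 + p^{2}$ ($C{\left(H,p \right)} = p^{2} + 8 = 8 + p^{2}$)
$\sqrt{o{\left(C{\left(4,-14 \right)},-19 \right)} + K{\left(-159 \right)}} = \sqrt{-162 - 159} = \sqrt{-321} = i \sqrt{321}$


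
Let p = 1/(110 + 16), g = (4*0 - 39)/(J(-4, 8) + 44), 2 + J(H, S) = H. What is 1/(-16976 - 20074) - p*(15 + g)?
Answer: -57539/518700 ≈ -0.11093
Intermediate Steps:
J(H, S) = -2 + H
g = -39/38 (g = (4*0 - 39)/((-2 - 4) + 44) = (0 - 39)/(-6 + 44) = -39/38 ≈ -1.0263)
p = 1/126 ≈ 0.0079365
1/(-16976 - 20074) - p*(15 + g) = 1/(-16976 - 20074) - (15 - 39/38)/126 = 1/(-37050) - 531/(126*38) = -1/37050 - 1*59/532 = -1/37050 - 59/532 = -57539/518700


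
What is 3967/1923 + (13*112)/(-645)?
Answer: -26797/137815 ≈ -0.19444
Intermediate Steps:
3967/1923 + (13*112)/(-645) = 3967*(1/1923) + 1456*(-1/645) = 3967/1923 - 1456/645 = -26797/137815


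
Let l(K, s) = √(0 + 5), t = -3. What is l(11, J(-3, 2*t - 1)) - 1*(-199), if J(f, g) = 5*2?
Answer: 199 + √5 ≈ 201.24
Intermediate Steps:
J(f, g) = 10
l(K, s) = √5
l(11, J(-3, 2*t - 1)) - 1*(-199) = √5 - 1*(-199) = √5 + 199 = 199 + √5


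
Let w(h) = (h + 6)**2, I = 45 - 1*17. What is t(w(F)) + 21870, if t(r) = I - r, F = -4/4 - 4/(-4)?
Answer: 21862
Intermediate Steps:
I = 28 (I = 45 - 17 = 28)
F = 0 (F = -4*1/4 - 4*(-1/4) = -1 + 1 = 0)
w(h) = (6 + h)**2
t(r) = 28 - r
t(w(F)) + 21870 = (28 - (6 + 0)**2) + 21870 = (28 - 1*6**2) + 21870 = (28 - 1*36) + 21870 = (28 - 36) + 21870 = -8 + 21870 = 21862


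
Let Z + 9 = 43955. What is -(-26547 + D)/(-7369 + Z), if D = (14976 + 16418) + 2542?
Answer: -7389/36577 ≈ -0.20201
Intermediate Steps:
Z = 43946 (Z = -9 + 43955 = 43946)
D = 33936 (D = 31394 + 2542 = 33936)
-(-26547 + D)/(-7369 + Z) = -(-26547 + 33936)/(-7369 + 43946) = -7389/36577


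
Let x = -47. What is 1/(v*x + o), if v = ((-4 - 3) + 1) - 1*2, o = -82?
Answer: 1/294 ≈ 0.0034014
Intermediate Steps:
v = -8 (v = (-7 + 1) - 2 = -6 - 2 = -8)
1/(v*x + o) = 1/(-8*(-47) - 82) = 1/(376 - 82) = 1/294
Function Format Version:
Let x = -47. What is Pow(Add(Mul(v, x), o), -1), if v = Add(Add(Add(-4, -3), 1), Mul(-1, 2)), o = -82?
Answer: Rational(1, 294) ≈ 0.0034014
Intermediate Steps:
v = -8 (v = Add(Add(-7, 1), -2) = Add(-6, -2) = -8)
Pow(Add(Mul(v, x), o), -1) = Pow(Add(Mul(-8, -47), -82), -1) = Pow(Add(376, -82), -1) = Pow(294, -1) = Rational(1, 294)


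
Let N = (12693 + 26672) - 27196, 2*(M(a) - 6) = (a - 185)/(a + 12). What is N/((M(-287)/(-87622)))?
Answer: -146612416225/943 ≈ -1.5547e+8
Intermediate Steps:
M(a) = 6 + (-185 + a)/(2*(12 + a)) (M(a) = 6 + ((a - 185)/(a + 12))/2 = 6 + ((-185 + a)/(12 + a))/2 = 6 + (-185 + a)/(2*(12 + a)))
N = 12169 (N = 39365 - 27196 = 12169)
N/((M(-287)/(-87622))) = 12169/((((-41 + 13*(-287))/(2*(12 - 287)))/(-87622))) = 12169/((((1/2)*(-41 - 3731)/(-275))*(-1/87622))) = 12169/((((1/2)*(-1/275)*(-3772))*(-1/87622))) = 12169/(((1886/275)*(-1/87622))) = 12169/(-943/12048025) = 12169*(-12048025/943) = -146612416225/943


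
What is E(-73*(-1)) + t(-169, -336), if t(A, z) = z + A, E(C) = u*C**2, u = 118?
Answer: 628317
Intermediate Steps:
E(C) = 118*C**2
t(A, z) = A + z
E(-73*(-1)) + t(-169, -336) = 118*(-73*(-1))**2 + (-169 - 336) = 118*73**2 - 505 = 118*5329 - 505 = 628822 - 505 = 628317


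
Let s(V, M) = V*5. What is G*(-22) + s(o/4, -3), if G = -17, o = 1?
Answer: 1501/4 ≈ 375.25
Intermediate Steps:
s(V, M) = 5*V
G*(-22) + s(o/4, -3) = -17*(-22) + 5*(1/4) = 374 + 5*(1*(¼)) = 374 + 5*(¼) = 374 + 5/4 = 1501/4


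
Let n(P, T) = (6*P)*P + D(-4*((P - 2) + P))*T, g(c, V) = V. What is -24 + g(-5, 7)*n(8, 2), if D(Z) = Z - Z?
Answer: 2664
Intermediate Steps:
D(Z) = 0
n(P, T) = 6*P**2 (n(P, T) = (6*P)*P + 0*T = 6*P**2 + 0 = 6*P**2)
-24 + g(-5, 7)*n(8, 2) = -24 + 7*(6*8**2) = -24 + 7*(6*64) = -24 + 7*384 = -24 + 2688 = 2664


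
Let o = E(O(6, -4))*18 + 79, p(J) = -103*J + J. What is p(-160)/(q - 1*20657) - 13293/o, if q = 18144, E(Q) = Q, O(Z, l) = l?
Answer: -4788507/2513 ≈ -1905.5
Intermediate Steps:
p(J) = -102*J
o = 7 (o = -4*18 + 79 = -72 + 79 = 7)
p(-160)/(q - 1*20657) - 13293/o = (-102*(-160))/(18144 - 1*20657) - 13293/7 = 16320/(18144 - 20657) - 13293*1/7 = 16320/(-2513) - 1899 = 16320*(-1/2513) - 1899 = -16320/2513 - 1899 = -4788507/2513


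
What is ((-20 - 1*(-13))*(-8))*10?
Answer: 560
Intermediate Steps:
((-20 - 1*(-13))*(-8))*10 = ((-20 + 13)*(-8))*10 = -7*(-8)*10 = 56*10 = 560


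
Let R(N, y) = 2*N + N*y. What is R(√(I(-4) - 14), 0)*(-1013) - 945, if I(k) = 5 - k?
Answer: -945 - 2026*I*√5 ≈ -945.0 - 4530.3*I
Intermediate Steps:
R(√(I(-4) - 14), 0)*(-1013) - 945 = (√((5 - 1*(-4)) - 14)*(2 + 0))*(-1013) - 945 = (√((5 + 4) - 14)*2)*(-1013) - 945 = (√(9 - 14)*2)*(-1013) - 945 = (√(-5)*2)*(-1013) - 945 = ((I*√5)*2)*(-1013) - 945 = (2*I*√5)*(-1013) - 945 = -2026*I*√5 - 945 = -945 - 2026*I*√5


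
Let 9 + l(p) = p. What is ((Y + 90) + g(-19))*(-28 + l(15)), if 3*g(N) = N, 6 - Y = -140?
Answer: -15158/3 ≈ -5052.7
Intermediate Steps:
Y = 146 (Y = 6 - 1*(-140) = 6 + 140 = 146)
l(p) = -9 + p
g(N) = N/3
((Y + 90) + g(-19))*(-28 + l(15)) = ((146 + 90) + (1/3)*(-19))*(-28 + (-9 + 15)) = (236 - 19/3)*(-28 + 6) = (689/3)*(-22) = -15158/3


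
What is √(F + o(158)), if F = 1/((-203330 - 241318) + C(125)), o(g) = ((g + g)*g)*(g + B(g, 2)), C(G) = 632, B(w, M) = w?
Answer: √194405483056632217/111004 ≈ 3972.1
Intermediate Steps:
o(g) = 4*g³ (o(g) = ((g + g)*g)*(g + g) = ((2*g)*g)*(2*g) = (2*g²)*(2*g) = 4*g³)
F = -1/444016 (F = 1/((-203330 - 241318) + 632) = 1/(-444648 + 632) = 1/(-444016) = -1/444016 ≈ -2.2522e-6)
√(F + o(158)) = √(-1/444016 + 4*158³) = √(-1/444016 + 4*3944312) = √(-1/444016 + 15777248) = √(7005350547967/444016) = √194405483056632217/111004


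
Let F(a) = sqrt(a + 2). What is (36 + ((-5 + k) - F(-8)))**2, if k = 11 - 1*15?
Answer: (27 - I*sqrt(6))**2 ≈ 723.0 - 132.27*I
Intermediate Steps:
F(a) = sqrt(2 + a)
k = -4 (k = 11 - 15 = -4)
(36 + ((-5 + k) - F(-8)))**2 = (36 + ((-5 - 4) - sqrt(2 - 8)))**2 = (36 + (-9 - sqrt(-6)))**2 = (36 + (-9 - I*sqrt(6)))**2 = (27 - I*sqrt(6))**2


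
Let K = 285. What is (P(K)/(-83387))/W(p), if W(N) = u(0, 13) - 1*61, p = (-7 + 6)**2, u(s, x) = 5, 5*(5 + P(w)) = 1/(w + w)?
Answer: -14249/13308565200 ≈ -1.0707e-6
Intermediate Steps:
P(w) = -5 + 1/(10*w) (P(w) = -5 + 1/(5*(w + w)) = -5 + 1/(5*((2*w))) = -5 + (1/(2*w))/5 = -5 + 1/(10*w))
p = 1 (p = (-1)**2 = 1)
W(N) = -56 (W(N) = 5 - 1*61 = 5 - 61 = -56)
(P(K)/(-83387))/W(p) = ((-5 + (1/10)/285)/(-83387))/(-56) = ((-5 + (1/10)*(1/285))*(-1/83387))*(-1/56) = ((-5 + 1/2850)*(-1/83387))*(-1/56) = -14249/2850*(-1/83387)*(-1/56) = (14249/237652950)*(-1/56) = -14249/13308565200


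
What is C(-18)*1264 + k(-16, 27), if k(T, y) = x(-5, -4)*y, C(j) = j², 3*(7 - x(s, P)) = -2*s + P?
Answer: 409671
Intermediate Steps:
x(s, P) = 7 - P/3 + 2*s/3 (x(s, P) = 7 - (-2*s + P)/3 = 7 - (P - 2*s)/3 = 7 + (-P/3 + 2*s/3) = 7 - P/3 + 2*s/3)
k(T, y) = 5*y (k(T, y) = (7 - ⅓*(-4) + (⅔)*(-5))*y = (7 + 4/3 - 10/3)*y = 5*y)
C(-18)*1264 + k(-16, 27) = (-18)²*1264 + 5*27 = 324*1264 + 135 = 409536 + 135 = 409671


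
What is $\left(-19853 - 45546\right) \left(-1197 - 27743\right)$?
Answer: $1892647060$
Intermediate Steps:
$\left(-19853 - 45546\right) \left(-1197 - 27743\right) = \left(-65399\right) \left(-28940\right) = 1892647060$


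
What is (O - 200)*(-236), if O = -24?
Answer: 52864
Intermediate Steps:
(O - 200)*(-236) = (-24 - 200)*(-236) = -224*(-236) = 52864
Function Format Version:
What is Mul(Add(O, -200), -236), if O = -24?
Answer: 52864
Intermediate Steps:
Mul(Add(O, -200), -236) = Mul(Add(-24, -200), -236) = Mul(-224, -236) = 52864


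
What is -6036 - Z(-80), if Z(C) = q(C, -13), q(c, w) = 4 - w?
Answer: -6053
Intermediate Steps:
Z(C) = 17 (Z(C) = 4 - 1*(-13) = 4 + 13 = 17)
-6036 - Z(-80) = -6036 - 1*17 = -6036 - 17 = -6053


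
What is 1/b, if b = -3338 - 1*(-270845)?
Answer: 1/267507 ≈ 3.7382e-6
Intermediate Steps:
b = 267507 (b = -3338 + 270845 = 267507)
1/b = 1/267507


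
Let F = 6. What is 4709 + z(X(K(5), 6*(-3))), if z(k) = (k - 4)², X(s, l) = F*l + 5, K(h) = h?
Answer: 16158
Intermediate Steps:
X(s, l) = 5 + 6*l (X(s, l) = 6*l + 5 = 5 + 6*l)
z(k) = (-4 + k)²
4709 + z(X(K(5), 6*(-3))) = 4709 + (-4 + (5 + 6*(6*(-3))))² = 4709 + (-4 + (5 + 6*(-18)))² = 4709 + (-4 + (5 - 108))² = 4709 + (-4 - 103)² = 4709 + (-107)² = 4709 + 11449 = 16158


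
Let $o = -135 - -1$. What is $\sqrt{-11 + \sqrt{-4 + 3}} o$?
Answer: $- 134 \sqrt{-11 + i} \approx -20.18 - 444.89 i$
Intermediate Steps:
$o = -134$ ($o = -135 + 1 = -134$)
$\sqrt{-11 + \sqrt{-4 + 3}} o = \sqrt{-11 + \sqrt{-4 + 3}} \left(-134\right) = \sqrt{-11 + \sqrt{-1}} \left(-134\right) = \sqrt{-11 + i} \left(-134\right) = - 134 \sqrt{-11 + i}$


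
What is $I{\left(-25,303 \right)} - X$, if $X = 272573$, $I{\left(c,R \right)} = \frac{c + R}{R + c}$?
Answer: $-272572$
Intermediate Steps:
$I{\left(c,R \right)} = 1$ ($I{\left(c,R \right)} = \frac{R + c}{R + c} = 1$)
$I{\left(-25,303 \right)} - X = 1 - 272573 = -272572$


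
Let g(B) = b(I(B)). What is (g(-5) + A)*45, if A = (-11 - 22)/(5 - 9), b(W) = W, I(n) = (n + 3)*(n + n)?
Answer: 5085/4 ≈ 1271.3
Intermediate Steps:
I(n) = 2*n*(3 + n) (I(n) = (3 + n)*(2*n) = 2*n*(3 + n))
A = 33/4 (A = -33/(-4) = -33*(-¼) = 33/4 ≈ 8.2500)
g(B) = 2*B*(3 + B)
(g(-5) + A)*45 = (2*(-5)*(3 - 5) + 33/4)*45 = (2*(-5)*(-2) + 33/4)*45 = (20 + 33/4)*45 = (113/4)*45 = 5085/4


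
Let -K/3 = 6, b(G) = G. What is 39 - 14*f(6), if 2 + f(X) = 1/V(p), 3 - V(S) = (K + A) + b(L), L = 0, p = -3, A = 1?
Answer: 663/10 ≈ 66.300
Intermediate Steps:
K = -18 (K = -3*6 = -18)
V(S) = 20 (V(S) = 3 - ((-18 + 1) + 0) = 3 - (-17 + 0) = 3 - 1*(-17) = 3 + 17 = 20)
f(X) = -39/20 (f(X) = -2 + 1/20 = -39/20)
39 - 14*f(6) = 39 - 14*(-39/20) = 39 + 273/10 = 663/10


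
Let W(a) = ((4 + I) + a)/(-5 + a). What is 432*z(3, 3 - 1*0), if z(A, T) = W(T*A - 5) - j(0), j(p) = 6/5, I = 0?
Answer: -19872/5 ≈ -3974.4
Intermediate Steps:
j(p) = 6/5 (j(p) = 6*(⅕) = 6/5)
W(a) = (4 + a)/(-5 + a) (W(a) = ((4 + 0) + a)/(-5 + a) = (4 + a)/(-5 + a))
z(A, T) = -6/5 + (-1 + A*T)/(-10 + A*T) (z(A, T) = (4 + (T*A - 5))/(-5 + (T*A - 5)) - 1*6/5 = (4 + (A*T - 5))/(-5 + (A*T - 5)) - 6/5 = (4 + (-5 + A*T))/(-5 + (-5 + A*T)) - 6/5 = (-1 + A*T)/(-10 + A*T) - 6/5 = -6/5 + (-1 + A*T)/(-10 + A*T))
432*z(3, 3 - 1*0) = 432*((55 - 1*3*(3 - 1*0))/(5*(-10 + 3*(3 - 1*0)))) = 432*((55 - 1*3*(3 + 0))/(5*(-10 + 3*(3 + 0)))) = 432*((55 - 1*3*3)/(5*(-10 + 3*3))) = 432*((55 - 9)/(5*(-10 + 9))) = 432*((⅕)*46/(-1)) = 432*((⅕)*(-1)*46) = 432*(-46/5) = -19872/5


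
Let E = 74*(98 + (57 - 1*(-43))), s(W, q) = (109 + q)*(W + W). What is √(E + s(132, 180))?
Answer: 2*√22737 ≈ 301.58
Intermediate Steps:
s(W, q) = 2*W*(109 + q) (s(W, q) = (109 + q)*(2*W) = 2*W*(109 + q))
E = 14652 (E = 74*(98 + (57 + 43)) = 74*(98 + 100) = 74*198 = 14652)
√(E + s(132, 180)) = √(14652 + 2*132*(109 + 180)) = √(14652 + 2*132*289) = √(14652 + 76296) = √90948 = 2*√22737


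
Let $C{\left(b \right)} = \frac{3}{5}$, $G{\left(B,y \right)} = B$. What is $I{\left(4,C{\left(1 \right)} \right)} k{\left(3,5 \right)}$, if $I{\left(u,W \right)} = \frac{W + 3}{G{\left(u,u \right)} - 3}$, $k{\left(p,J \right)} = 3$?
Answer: $\frac{54}{5} \approx 10.8$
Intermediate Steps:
$C{\left(b \right)} = \frac{3}{5}$ ($C{\left(b \right)} = 3 \cdot \frac{1}{5} = \frac{3}{5}$)
$I{\left(u,W \right)} = \frac{3 + W}{-3 + u}$ ($I{\left(u,W \right)} = \frac{W + 3}{u - 3} = \frac{3 + W}{-3 + u}$)
$I{\left(4,C{\left(1 \right)} \right)} k{\left(3,5 \right)} = \frac{3 + \frac{3}{5}}{-3 + 4} \cdot 3 = 1^{-1} \cdot \frac{18}{5} \cdot 3 = 1 \cdot \frac{18}{5} \cdot 3 = \frac{18}{5} \cdot 3 = \frac{54}{5}$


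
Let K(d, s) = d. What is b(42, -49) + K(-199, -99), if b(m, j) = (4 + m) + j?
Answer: -202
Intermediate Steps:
b(m, j) = 4 + j + m
b(42, -49) + K(-199, -99) = (4 - 49 + 42) - 199 = -3 - 199 = -202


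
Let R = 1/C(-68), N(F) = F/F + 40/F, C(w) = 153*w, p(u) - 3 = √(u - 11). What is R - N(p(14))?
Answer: -218485/10404 + 20*√3/3 ≈ -9.4531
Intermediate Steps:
p(u) = 3 + √(-11 + u) (p(u) = 3 + √(u - 11) = 3 + √(-11 + u))
N(F) = 1 + 40/F
R = -1/10404 (R = 1/(153*(-68)) = 1/(-10404) = -1/10404 ≈ -9.6117e-5)
R - N(p(14)) = -1/10404 - (40 + (3 + √(-11 + 14)))/(3 + √(-11 + 14)) = -1/10404 - (40 + (3 + √3))/(3 + √3) = -1/10404 - (43 + √3)/(3 + √3)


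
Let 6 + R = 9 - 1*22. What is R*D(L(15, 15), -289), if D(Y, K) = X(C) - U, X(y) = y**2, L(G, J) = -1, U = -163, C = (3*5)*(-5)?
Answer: -109972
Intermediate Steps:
C = -75 (C = 15*(-5) = -75)
D(Y, K) = 5788 (D(Y, K) = (-75)**2 - 1*(-163) = 5625 + 163 = 5788)
R = -19 (R = -6 + (9 - 1*22) = -6 + (9 - 22) = -6 - 13 = -19)
R*D(L(15, 15), -289) = -19*5788 = -109972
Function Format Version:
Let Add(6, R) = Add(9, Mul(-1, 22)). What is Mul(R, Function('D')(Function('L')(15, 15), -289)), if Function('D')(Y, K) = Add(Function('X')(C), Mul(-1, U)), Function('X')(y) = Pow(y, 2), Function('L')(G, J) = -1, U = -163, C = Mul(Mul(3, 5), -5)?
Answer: -109972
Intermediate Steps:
C = -75 (C = Mul(15, -5) = -75)
Function('D')(Y, K) = 5788 (Function('D')(Y, K) = Add(Pow(-75, 2), Mul(-1, -163)) = Add(5625, 163) = 5788)
R = -19 (R = Add(-6, Add(9, Mul(-1, 22))) = Add(-6, Add(9, -22)) = Add(-6, -13) = -19)
Mul(R, Function('D')(Function('L')(15, 15), -289)) = Mul(-19, 5788) = -109972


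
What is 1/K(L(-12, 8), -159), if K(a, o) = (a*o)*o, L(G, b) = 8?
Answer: 1/202248 ≈ 4.9444e-6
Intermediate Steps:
K(a, o) = a*o²
1/K(L(-12, 8), -159) = 1/(8*(-159)²) = 1/(8*25281) = 1/202248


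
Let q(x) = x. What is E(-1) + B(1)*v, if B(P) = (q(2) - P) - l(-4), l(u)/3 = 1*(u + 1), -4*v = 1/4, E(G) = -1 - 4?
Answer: -45/8 ≈ -5.6250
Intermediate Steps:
E(G) = -5
v = -1/16 (v = -1/(4*4) = -1/4*1/4 = -1/16 ≈ -0.062500)
l(u) = 3 + 3*u (l(u) = 3*(1*(u + 1)) = 3*(1*(1 + u)) = 3*(1 + u) = 3 + 3*u)
B(P) = 11 - P (B(P) = (2 - P) - (3 + 3*(-4)) = (2 - P) - (3 - 12) = (2 - P) - 1*(-9) = (2 - P) + 9 = 11 - P)
E(-1) + B(1)*v = -5 + (11 - 1*1)*(-1/16) = -5 + (11 - 1)*(-1/16) = -5 + 10*(-1/16) = -5 - 5/8 = -45/8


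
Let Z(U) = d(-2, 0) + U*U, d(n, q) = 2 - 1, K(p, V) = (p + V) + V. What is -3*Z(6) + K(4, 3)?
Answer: -101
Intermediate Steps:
K(p, V) = p + 2*V (K(p, V) = (V + p) + V = p + 2*V)
d(n, q) = 1
Z(U) = 1 + U² (Z(U) = 1 + U*U = 1 + U²)
-3*Z(6) + K(4, 3) = -3*(1 + 6²) + (4 + 2*3) = -3*(1 + 36) + (4 + 6) = -3*37 + 10 = -111 + 10 = -101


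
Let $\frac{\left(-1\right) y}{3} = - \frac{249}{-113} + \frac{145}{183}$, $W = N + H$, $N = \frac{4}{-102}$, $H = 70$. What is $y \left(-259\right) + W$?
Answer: $\frac{842918192}{351543} \approx 2397.8$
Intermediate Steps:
$N = - \frac{2}{51}$ ($N = 4 \left(- \frac{1}{102}\right) = - \frac{2}{51} \approx -0.039216$)
$W = \frac{3568}{51}$ ($W = - \frac{2}{51} + 70 = \frac{3568}{51} \approx 69.961$)
$y = - \frac{61952}{6893}$ ($y = - 3 \left(- \frac{249}{-113} + \frac{145}{183}\right) = - 3 \left(\left(-249\right) \left(- \frac{1}{113}\right) + 145 \cdot \frac{1}{183}\right) = - 3 \left(\frac{249}{113} + \frac{145}{183}\right) = \left(-3\right) \frac{61952}{20679} = - \frac{61952}{6893} \approx -8.9877$)
$y \left(-259\right) + W = \left(- \frac{61952}{6893}\right) \left(-259\right) + \frac{3568}{51} = \frac{16045568}{6893} + \frac{3568}{51} = \frac{842918192}{351543}$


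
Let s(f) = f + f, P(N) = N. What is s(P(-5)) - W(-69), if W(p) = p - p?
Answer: -10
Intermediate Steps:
s(f) = 2*f
W(p) = 0
s(P(-5)) - W(-69) = 2*(-5) - 1*0 = -10 + 0 = -10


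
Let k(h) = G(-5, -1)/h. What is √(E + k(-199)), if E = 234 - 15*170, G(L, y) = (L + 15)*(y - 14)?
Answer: I*√91686066/199 ≈ 48.117*I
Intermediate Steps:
G(L, y) = (-14 + y)*(15 + L) (G(L, y) = (15 + L)*(-14 + y) = (-14 + y)*(15 + L))
E = -2316 (E = 234 - 2550 = -2316)
k(h) = -150/h (k(h) = (-210 - 14*(-5) + 15*(-1) - 5*(-1))/h = (-210 + 70 - 15 + 5)/h = -150/h)
√(E + k(-199)) = √(-2316 - 150/(-199)) = √(-2316 - 150*(-1/199)) = √(-2316 + 150/199) = √(-460734/199) = I*√91686066/199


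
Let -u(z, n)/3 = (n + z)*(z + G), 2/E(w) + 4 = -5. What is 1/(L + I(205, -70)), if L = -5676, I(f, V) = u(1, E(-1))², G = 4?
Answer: -9/49859 ≈ -0.00018051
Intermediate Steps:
E(w) = -2/9 (E(w) = 2/(-4 - 5) = 2/(-9) = 2*(-⅑) = -2/9)
u(z, n) = -3*(4 + z)*(n + z) (u(z, n) = -3*(n + z)*(z + 4) = -3*(n + z)*(4 + z) = -3*(4 + z)*(n + z))
I(f, V) = 1225/9 (I(f, V) = (-12*(-2/9) - 12*1 - 3*1² - 3*(-2/9)*1)² = (8/3 - 12 - 3*1 + ⅔)² = (8/3 - 12 - 3 + ⅔)² = (-35/3)² = 1225/9)
1/(L + I(205, -70)) = 1/(-5676 + 1225/9) = 1/(-49859/9) = -9/49859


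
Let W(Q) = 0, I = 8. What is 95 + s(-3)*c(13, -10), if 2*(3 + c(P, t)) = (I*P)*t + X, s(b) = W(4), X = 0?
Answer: 95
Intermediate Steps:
s(b) = 0
c(P, t) = -3 + 4*P*t (c(P, t) = -3 + ((8*P)*t + 0)/2 = -3 + (8*P*t + 0)/2 = -3 + (8*P*t)/2 = -3 + 4*P*t)
95 + s(-3)*c(13, -10) = 95 + 0*(-3 + 4*13*(-10)) = 95 + 0*(-3 - 520) = 95 + 0*(-523) = 95 + 0 = 95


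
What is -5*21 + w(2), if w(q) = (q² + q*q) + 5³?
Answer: 28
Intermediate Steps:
w(q) = 125 + 2*q² (w(q) = (q² + q²) + 125 = 2*q² + 125 = 125 + 2*q²)
-5*21 + w(2) = -5*21 + (125 + 2*2²) = -105 + (125 + 2*4) = -105 + (125 + 8) = -105 + 133 = 28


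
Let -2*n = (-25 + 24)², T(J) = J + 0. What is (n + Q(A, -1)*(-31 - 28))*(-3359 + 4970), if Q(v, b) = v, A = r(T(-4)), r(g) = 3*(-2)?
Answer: 1138977/2 ≈ 5.6949e+5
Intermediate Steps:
T(J) = J
r(g) = -6
A = -6
n = -½ (n = -(-25 + 24)²/2 = -½*(-1)² = -½*1 = -½ ≈ -0.50000)
(n + Q(A, -1)*(-31 - 28))*(-3359 + 4970) = (-½ - 6*(-31 - 28))*(-3359 + 4970) = (-½ - 6*(-59))*1611 = (-½ + 354)*1611 = (707/2)*1611 = 1138977/2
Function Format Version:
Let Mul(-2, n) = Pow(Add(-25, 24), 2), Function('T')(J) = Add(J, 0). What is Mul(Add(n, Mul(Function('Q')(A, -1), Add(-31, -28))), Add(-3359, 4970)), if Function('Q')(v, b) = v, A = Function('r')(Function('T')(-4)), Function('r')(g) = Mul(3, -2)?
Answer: Rational(1138977, 2) ≈ 5.6949e+5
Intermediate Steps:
Function('T')(J) = J
Function('r')(g) = -6
A = -6
n = Rational(-1, 2) (n = Mul(Rational(-1, 2), Pow(Add(-25, 24), 2)) = Mul(Rational(-1, 2), Pow(-1, 2)) = Mul(Rational(-1, 2), 1) = Rational(-1, 2) ≈ -0.50000)
Mul(Add(n, Mul(Function('Q')(A, -1), Add(-31, -28))), Add(-3359, 4970)) = Mul(Add(Rational(-1, 2), Mul(-6, Add(-31, -28))), Add(-3359, 4970)) = Mul(Add(Rational(-1, 2), Mul(-6, -59)), 1611) = Mul(Add(Rational(-1, 2), 354), 1611) = Mul(Rational(707, 2), 1611) = Rational(1138977, 2)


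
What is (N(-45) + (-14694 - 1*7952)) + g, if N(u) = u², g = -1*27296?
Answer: -47917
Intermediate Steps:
g = -27296
(N(-45) + (-14694 - 1*7952)) + g = ((-45)² + (-14694 - 1*7952)) - 27296 = (2025 + (-14694 - 7952)) - 27296 = (2025 - 22646) - 27296 = -20621 - 27296 = -47917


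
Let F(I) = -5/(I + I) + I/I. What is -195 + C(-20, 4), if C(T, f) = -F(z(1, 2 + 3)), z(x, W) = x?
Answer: -387/2 ≈ -193.50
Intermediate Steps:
F(I) = 1 - 5/(2*I) (F(I) = -5*1/(2*I) + 1 = -5/(2*I) + 1 = 1 - 5/(2*I))
C(T, f) = 3/2 (C(T, f) = -(-5/2 + 1)/1 = -(-3)/2 = -1*(-3/2) = 3/2)
-195 + C(-20, 4) = -195 + 3/2 = -387/2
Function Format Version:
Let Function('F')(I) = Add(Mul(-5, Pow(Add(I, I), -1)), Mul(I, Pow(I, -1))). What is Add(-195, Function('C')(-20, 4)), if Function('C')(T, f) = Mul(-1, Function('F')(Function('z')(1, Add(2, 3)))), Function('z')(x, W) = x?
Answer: Rational(-387, 2) ≈ -193.50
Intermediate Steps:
Function('F')(I) = Add(1, Mul(Rational(-5, 2), Pow(I, -1))) (Function('F')(I) = Add(Mul(-5, Pow(Mul(2, I), -1)), 1) = Add(Mul(-5, Mul(Rational(1, 2), Pow(I, -1))), 1) = Add(Mul(Rational(-5, 2), Pow(I, -1)), 1) = Add(1, Mul(Rational(-5, 2), Pow(I, -1))))
Function('C')(T, f) = Rational(3, 2) (Function('C')(T, f) = Mul(-1, Mul(Pow(1, -1), Add(Rational(-5, 2), 1))) = Mul(-1, Mul(1, Rational(-3, 2))) = Mul(-1, Rational(-3, 2)) = Rational(3, 2))
Add(-195, Function('C')(-20, 4)) = Add(-195, Rational(3, 2)) = Rational(-387, 2)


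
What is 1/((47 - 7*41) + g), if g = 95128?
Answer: 1/94888 ≈ 1.0539e-5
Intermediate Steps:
1/((47 - 7*41) + g) = 1/((47 - 7*41) + 95128) = 1/((47 - 287) + 95128) = 1/(-240 + 95128) = 1/94888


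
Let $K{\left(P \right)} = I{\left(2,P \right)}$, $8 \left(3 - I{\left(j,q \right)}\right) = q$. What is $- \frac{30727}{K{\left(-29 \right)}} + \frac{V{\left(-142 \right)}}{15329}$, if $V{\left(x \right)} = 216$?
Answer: $- \frac{3768102016}{812437} \approx -4638.0$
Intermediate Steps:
$I{\left(j,q \right)} = 3 - \frac{q}{8}$
$K{\left(P \right)} = 3 - \frac{P}{8}$
$- \frac{30727}{K{\left(-29 \right)}} + \frac{V{\left(-142 \right)}}{15329} = - \frac{30727}{3 - - \frac{29}{8}} + \frac{216}{15329} = - \frac{30727}{3 + \frac{29}{8}} + 216 \cdot \frac{1}{15329} = - \frac{30727}{\frac{53}{8}} + \frac{216}{15329} = \left(-30727\right) \frac{8}{53} + \frac{216}{15329} = - \frac{245816}{53} + \frac{216}{15329} = - \frac{3768102016}{812437}$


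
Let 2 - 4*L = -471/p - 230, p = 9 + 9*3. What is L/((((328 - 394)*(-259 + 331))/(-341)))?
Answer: 91171/20736 ≈ 4.3968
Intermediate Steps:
p = 36 (p = 9 + 27 = 36)
L = 2941/48 (L = ½ - (-471/36 - 230)/4 = ½ - (-471*1/36 - 230)/4 = ½ - (-157/12 - 230)/4 = ½ - ¼*(-2917/12) = ½ + 2917/48 = 2941/48 ≈ 61.271)
L/((((328 - 394)*(-259 + 331))/(-341))) = 2941/(48*((((328 - 394)*(-259 + 331))/(-341)))) = 2941/(48*((-66*72*(-1/341)))) = 2941/(48*((-4752*(-1/341)))) = 2941/(48*(432/31)) = (2941/48)*(31/432) = 91171/20736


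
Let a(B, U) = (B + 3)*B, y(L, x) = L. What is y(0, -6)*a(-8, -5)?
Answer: 0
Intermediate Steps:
a(B, U) = B*(3 + B) (a(B, U) = (3 + B)*B = B*(3 + B))
y(0, -6)*a(-8, -5) = 0*(-8*(3 - 8)) = 0*(-8*(-5)) = 0*40 = 0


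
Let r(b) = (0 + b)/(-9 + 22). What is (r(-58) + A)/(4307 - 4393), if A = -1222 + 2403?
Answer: -15295/1118 ≈ -13.681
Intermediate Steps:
A = 1181
r(b) = b/13
(r(-58) + A)/(4307 - 4393) = ((1/13)*(-58) + 1181)/(4307 - 4393) = (-58/13 + 1181)/(-86) = (15295/13)*(-1/86) = -15295/1118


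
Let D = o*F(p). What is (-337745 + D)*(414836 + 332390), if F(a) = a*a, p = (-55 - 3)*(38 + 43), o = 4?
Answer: 65716338075046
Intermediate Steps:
p = -4698 (p = -58*81 = -4698)
F(a) = a²
D = 88284816 (D = 4*(-4698)² = 4*22071204 = 88284816)
(-337745 + D)*(414836 + 332390) = (-337745 + 88284816)*(414836 + 332390) = 87947071*747226 = 65716338075046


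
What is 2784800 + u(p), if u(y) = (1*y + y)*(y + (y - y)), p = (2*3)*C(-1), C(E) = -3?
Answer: 2785448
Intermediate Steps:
p = -18 (p = (2*3)*(-3) = 6*(-3) = -18)
u(y) = 2*y² (u(y) = (y + y)*(y + 0) = (2*y)*y = 2*y²)
2784800 + u(p) = 2784800 + 2*(-18)² = 2784800 + 2*324 = 2784800 + 648 = 2785448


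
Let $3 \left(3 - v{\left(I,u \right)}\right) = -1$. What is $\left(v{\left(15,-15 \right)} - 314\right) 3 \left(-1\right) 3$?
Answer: $2796$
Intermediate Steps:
$v{\left(I,u \right)} = \frac{10}{3}$ ($v{\left(I,u \right)} = 3 - - \frac{1}{3} = 3 + \frac{1}{3} = \frac{10}{3}$)
$\left(v{\left(15,-15 \right)} - 314\right) 3 \left(-1\right) 3 = \left(\frac{10}{3} - 314\right) 3 \left(-1\right) 3 = - \frac{932 \left(\left(-3\right) 3\right)}{3} = \left(- \frac{932}{3}\right) \left(-9\right) = 2796$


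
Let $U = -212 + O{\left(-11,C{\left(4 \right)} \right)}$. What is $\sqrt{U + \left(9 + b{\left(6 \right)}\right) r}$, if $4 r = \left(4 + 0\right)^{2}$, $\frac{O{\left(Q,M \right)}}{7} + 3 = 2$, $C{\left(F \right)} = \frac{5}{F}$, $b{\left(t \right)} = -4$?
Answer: $i \sqrt{199} \approx 14.107 i$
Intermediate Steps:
$O{\left(Q,M \right)} = -7$ ($O{\left(Q,M \right)} = -21 + 7 \cdot 2 = -21 + 14 = -7$)
$r = 4$ ($r = \frac{\left(4 + 0\right)^{2}}{4} = \frac{4^{2}}{4} = \frac{1}{4} \cdot 16 = 4$)
$U = -219$ ($U = -212 - 7 = -219$)
$\sqrt{U + \left(9 + b{\left(6 \right)}\right) r} = \sqrt{-219 + \left(9 - 4\right) 4} = \sqrt{-219 + 5 \cdot 4} = \sqrt{-219 + 20} = \sqrt{-199} = i \sqrt{199}$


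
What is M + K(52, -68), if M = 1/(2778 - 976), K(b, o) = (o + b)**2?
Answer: 461313/1802 ≈ 256.00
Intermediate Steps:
K(b, o) = (b + o)**2
M = 1/1802 ≈ 0.00055494
M + K(52, -68) = 1/1802 + (52 - 68)**2 = 1/1802 + (-16)**2 = 1/1802 + 256 = 461313/1802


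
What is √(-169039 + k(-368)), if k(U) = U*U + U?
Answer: I*√33983 ≈ 184.34*I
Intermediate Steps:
k(U) = U + U² (k(U) = U² + U = U + U²)
√(-169039 + k(-368)) = √(-169039 - 368*(1 - 368)) = √(-169039 - 368*(-367)) = √(-169039 + 135056) = √(-33983) = I*√33983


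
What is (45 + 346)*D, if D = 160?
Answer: 62560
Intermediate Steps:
(45 + 346)*D = (45 + 346)*160 = 391*160 = 62560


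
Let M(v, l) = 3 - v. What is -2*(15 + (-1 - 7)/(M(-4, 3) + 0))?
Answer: -194/7 ≈ -27.714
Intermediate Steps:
-2*(15 + (-1 - 7)/(M(-4, 3) + 0)) = -2*(15 + (-1 - 7)/((3 - 1*(-4)) + 0)) = -2*(15 - 8/((3 + 4) + 0)) = -2*(15 - 8/(7 + 0)) = -2*(15 - 8/7) = -2*97/7 = -194/7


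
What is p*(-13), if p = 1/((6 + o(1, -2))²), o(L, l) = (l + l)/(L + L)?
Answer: -13/16 ≈ -0.81250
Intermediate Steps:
o(L, l) = l/L (o(L, l) = (2*l)/((2*L)) = (2*l)*(1/(2*L)) = l/L)
p = 1/16 (p = 1/((6 - 2/1)²) = 1/((6 - 2*1)²) = 1/((6 - 2)²) = 1/(4²) = 1/16 ≈ 0.062500)
p*(-13) = (1/16)*(-13) = -13/16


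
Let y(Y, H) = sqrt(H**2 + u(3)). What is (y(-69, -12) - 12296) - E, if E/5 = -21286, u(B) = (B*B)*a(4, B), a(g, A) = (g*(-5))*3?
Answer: 94134 + 6*I*sqrt(11) ≈ 94134.0 + 19.9*I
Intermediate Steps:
a(g, A) = -15*g (a(g, A) = -5*g*3 = -15*g)
u(B) = -60*B**2 (u(B) = (B*B)*(-15*4) = B**2*(-60) = -60*B**2)
y(Y, H) = sqrt(-540 + H**2) (y(Y, H) = sqrt(H**2 - 60*3**2) = sqrt(H**2 - 60*9) = sqrt(H**2 - 540) = sqrt(-540 + H**2))
E = -106430 (E = 5*(-21286) = -106430)
(y(-69, -12) - 12296) - E = (sqrt(-540 + (-12)**2) - 12296) - 1*(-106430) = (sqrt(-540 + 144) - 12296) + 106430 = (sqrt(-396) - 12296) + 106430 = (6*I*sqrt(11) - 12296) + 106430 = (-12296 + 6*I*sqrt(11)) + 106430 = 94134 + 6*I*sqrt(11)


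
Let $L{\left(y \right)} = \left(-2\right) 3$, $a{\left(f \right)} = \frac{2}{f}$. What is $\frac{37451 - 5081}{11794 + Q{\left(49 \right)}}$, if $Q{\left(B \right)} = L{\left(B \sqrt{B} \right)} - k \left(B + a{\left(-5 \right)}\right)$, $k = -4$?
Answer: $\frac{80925}{29956} \approx 2.7015$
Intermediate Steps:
$L{\left(y \right)} = -6$
$Q{\left(B \right)} = - \frac{38}{5} + 4 B$ ($Q{\left(B \right)} = -6 - - 4 \left(B + \frac{2}{-5}\right) = -6 - - 4 \left(B + 2 \left(- \frac{1}{5}\right)\right) = -6 - - 4 \left(B - \frac{2}{5}\right) = -6 - - 4 \left(- \frac{2}{5} + B\right) = -6 - \left(\frac{8}{5} - 4 B\right) = -6 + \left(- \frac{8}{5} + 4 B\right) = - \frac{38}{5} + 4 B$)
$\frac{37451 - 5081}{11794 + Q{\left(49 \right)}} = \frac{37451 - 5081}{11794 + \left(- \frac{38}{5} + 4 \cdot 49\right)} = \frac{32370}{11794 + \left(- \frac{38}{5} + 196\right)} = \frac{32370}{11794 + \frac{942}{5}} = \frac{32370}{\frac{59912}{5}} = 32370 \cdot \frac{5}{59912} = \frac{80925}{29956}$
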